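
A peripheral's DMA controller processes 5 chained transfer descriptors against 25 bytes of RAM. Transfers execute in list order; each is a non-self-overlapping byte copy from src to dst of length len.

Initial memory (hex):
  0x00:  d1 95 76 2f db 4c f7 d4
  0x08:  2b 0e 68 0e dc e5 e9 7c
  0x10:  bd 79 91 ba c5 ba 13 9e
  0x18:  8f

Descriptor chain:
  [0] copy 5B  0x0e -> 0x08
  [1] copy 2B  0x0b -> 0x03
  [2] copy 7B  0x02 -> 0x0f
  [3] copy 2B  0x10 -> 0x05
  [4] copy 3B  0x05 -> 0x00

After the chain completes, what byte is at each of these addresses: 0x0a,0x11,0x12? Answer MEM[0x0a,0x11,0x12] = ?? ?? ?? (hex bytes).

  after D0: wrote 5B at 0x08 = e97cbd7991
  after D1: wrote 2B at 0x03 = 7991
  after D2: wrote 7B at 0x0f = 7679914cf7d4e9
  after D3: wrote 2B at 0x05 = 7991
  after D4: wrote 3B at 0x00 = 7991d4
query mem[0x0a]=0xbd, mem[0x11]=0x91, mem[0x12]=0x4c

MEM[0x0a,0x11,0x12] = bd 91 4c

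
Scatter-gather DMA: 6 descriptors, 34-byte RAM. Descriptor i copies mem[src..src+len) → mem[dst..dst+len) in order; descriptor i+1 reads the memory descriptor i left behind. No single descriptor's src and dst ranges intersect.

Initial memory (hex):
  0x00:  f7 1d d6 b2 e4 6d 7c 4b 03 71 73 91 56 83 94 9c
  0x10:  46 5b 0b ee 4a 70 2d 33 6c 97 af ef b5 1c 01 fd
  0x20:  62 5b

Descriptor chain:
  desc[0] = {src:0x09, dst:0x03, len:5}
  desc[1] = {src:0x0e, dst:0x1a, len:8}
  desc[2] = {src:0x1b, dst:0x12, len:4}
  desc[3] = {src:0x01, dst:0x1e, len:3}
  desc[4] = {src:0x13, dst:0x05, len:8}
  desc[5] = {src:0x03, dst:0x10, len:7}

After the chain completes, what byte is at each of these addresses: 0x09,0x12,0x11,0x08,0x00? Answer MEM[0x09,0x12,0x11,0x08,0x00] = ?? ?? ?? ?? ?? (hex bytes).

MEM[0x09,0x12,0x11,0x08,0x00] = 33 46 73 2d f7

[0] 0x09->0x03 len=5 : 71 73 91 56 83
[1] 0x0e->0x1a len=8 : 94 9c 46 5b 0b ee 4a 70
[2] 0x1b->0x12 len=4 : 9c 46 5b 0b
[3] 0x01->0x1e len=3 : 1d d6 71
[4] 0x13->0x05 len=8 : 46 5b 0b 2d 33 6c 97 94
[5] 0x03->0x10 len=7 : 71 73 46 5b 0b 2d 33
query mem[0x09]=0x33, mem[0x12]=0x46, mem[0x11]=0x73, mem[0x08]=0x2d, mem[0x00]=0xf7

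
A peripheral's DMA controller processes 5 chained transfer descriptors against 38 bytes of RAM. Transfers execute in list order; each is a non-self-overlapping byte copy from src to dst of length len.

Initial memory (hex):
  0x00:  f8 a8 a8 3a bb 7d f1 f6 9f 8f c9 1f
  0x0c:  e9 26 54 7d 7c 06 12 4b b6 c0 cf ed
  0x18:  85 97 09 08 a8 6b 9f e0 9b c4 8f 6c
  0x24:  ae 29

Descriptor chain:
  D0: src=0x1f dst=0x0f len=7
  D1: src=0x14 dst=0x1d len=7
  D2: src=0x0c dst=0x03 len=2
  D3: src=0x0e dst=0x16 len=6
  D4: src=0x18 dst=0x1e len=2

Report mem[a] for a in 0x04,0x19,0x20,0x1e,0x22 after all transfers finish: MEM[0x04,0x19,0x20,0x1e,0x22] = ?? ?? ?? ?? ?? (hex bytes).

  after D0: wrote 7B at 0x0f = e09bc48f6cae29
  after D1: wrote 7B at 0x1d = ae29cfed859709
  after D2: wrote 2B at 0x03 = e926
  after D3: wrote 6B at 0x16 = 54e09bc48f6c
  after D4: wrote 2B at 0x1e = 9bc4
query mem[0x04]=0x26, mem[0x19]=0xc4, mem[0x20]=0xed, mem[0x1e]=0x9b, mem[0x22]=0x97

MEM[0x04,0x19,0x20,0x1e,0x22] = 26 c4 ed 9b 97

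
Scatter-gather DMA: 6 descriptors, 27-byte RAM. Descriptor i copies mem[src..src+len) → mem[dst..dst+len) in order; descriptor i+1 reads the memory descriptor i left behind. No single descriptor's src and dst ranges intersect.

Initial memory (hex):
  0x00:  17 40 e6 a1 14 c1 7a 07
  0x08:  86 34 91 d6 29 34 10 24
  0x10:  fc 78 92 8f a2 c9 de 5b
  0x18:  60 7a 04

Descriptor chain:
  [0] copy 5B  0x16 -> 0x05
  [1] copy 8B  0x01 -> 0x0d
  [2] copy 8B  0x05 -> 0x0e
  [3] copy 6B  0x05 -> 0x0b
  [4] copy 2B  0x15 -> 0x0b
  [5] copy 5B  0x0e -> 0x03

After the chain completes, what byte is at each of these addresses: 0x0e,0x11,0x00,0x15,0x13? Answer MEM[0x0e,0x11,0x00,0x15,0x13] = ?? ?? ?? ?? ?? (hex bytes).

  after D0: wrote 5B at 0x05 = de5b607a04
  after D1: wrote 8B at 0x0d = 40e6a114de5b607a
  after D2: wrote 8B at 0x0e = de5b607a0491d629
  after D3: wrote 6B at 0x0b = de5b607a0491
  after D4: wrote 2B at 0x0b = 29de
  after D5: wrote 5B at 0x03 = 7a04917a04
query mem[0x0e]=0x7a, mem[0x11]=0x7a, mem[0x00]=0x17, mem[0x15]=0x29, mem[0x13]=0x91

MEM[0x0e,0x11,0x00,0x15,0x13] = 7a 7a 17 29 91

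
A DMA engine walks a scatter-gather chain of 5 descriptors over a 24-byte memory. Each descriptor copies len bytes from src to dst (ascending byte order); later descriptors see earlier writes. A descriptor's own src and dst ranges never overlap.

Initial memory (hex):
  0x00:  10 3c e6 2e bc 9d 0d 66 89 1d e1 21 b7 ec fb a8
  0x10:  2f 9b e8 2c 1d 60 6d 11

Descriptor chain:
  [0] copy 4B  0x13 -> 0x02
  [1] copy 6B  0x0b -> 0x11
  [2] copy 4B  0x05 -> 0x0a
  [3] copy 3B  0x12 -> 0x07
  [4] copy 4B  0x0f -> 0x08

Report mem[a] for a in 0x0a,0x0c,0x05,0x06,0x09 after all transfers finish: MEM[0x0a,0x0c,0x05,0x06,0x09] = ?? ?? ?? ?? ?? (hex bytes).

MEM[0x0a,0x0c,0x05,0x06,0x09] = 21 66 6d 0d 2f

[0] 0x13->0x02 len=4 : 2c 1d 60 6d
[1] 0x0b->0x11 len=6 : 21 b7 ec fb a8 2f
[2] 0x05->0x0a len=4 : 6d 0d 66 89
[3] 0x12->0x07 len=3 : b7 ec fb
[4] 0x0f->0x08 len=4 : a8 2f 21 b7
query mem[0x0a]=0x21, mem[0x0c]=0x66, mem[0x05]=0x6d, mem[0x06]=0x0d, mem[0x09]=0x2f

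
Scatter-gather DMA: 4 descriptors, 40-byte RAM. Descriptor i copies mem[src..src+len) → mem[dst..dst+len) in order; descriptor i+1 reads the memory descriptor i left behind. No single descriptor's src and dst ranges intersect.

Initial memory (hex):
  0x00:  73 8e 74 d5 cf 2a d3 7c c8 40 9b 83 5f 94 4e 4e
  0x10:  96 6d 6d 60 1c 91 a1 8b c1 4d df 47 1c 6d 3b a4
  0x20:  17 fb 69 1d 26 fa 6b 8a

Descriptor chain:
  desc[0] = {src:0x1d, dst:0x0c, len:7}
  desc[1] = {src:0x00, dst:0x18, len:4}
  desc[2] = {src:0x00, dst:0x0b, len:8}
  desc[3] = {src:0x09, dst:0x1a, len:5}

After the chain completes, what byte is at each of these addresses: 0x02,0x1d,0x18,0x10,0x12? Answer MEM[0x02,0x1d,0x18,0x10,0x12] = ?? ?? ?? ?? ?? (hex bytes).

MEM[0x02,0x1d,0x18,0x10,0x12] = 74 8e 73 2a 7c

#0 dst[0x0c+7] := {0x6d,0x3b,0xa4,0x17,0xfb,0x69,0x1d}
#1 dst[0x18+4] := {0x73,0x8e,0x74,0xd5}
#2 dst[0x0b+8] := {0x73,0x8e,0x74,0xd5,0xcf,0x2a,0xd3,0x7c}
#3 dst[0x1a+5] := {0x40,0x9b,0x73,0x8e,0x74}
query mem[0x02]=0x74, mem[0x1d]=0x8e, mem[0x18]=0x73, mem[0x10]=0x2a, mem[0x12]=0x7c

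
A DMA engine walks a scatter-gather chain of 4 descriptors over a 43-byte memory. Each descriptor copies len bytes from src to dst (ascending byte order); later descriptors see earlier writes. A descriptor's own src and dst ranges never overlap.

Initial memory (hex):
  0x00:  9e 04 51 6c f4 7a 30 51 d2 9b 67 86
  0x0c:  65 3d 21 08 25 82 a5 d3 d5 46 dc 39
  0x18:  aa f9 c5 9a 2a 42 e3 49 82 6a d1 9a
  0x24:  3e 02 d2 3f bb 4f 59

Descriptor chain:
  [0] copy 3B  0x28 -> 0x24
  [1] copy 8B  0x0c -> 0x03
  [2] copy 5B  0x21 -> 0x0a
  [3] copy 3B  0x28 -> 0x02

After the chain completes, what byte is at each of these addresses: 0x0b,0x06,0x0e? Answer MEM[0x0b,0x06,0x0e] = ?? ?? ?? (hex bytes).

D0: mem[0x24..0x26] <- [bb 4f 59]
D1: mem[0x03..0x0a] <- [65 3d 21 08 25 82 a5 d3]
D2: mem[0x0a..0x0e] <- [6a d1 9a bb 4f]
D3: mem[0x02..0x04] <- [bb 4f 59]
query mem[0x0b]=0xd1, mem[0x06]=0x08, mem[0x0e]=0x4f

MEM[0x0b,0x06,0x0e] = d1 08 4f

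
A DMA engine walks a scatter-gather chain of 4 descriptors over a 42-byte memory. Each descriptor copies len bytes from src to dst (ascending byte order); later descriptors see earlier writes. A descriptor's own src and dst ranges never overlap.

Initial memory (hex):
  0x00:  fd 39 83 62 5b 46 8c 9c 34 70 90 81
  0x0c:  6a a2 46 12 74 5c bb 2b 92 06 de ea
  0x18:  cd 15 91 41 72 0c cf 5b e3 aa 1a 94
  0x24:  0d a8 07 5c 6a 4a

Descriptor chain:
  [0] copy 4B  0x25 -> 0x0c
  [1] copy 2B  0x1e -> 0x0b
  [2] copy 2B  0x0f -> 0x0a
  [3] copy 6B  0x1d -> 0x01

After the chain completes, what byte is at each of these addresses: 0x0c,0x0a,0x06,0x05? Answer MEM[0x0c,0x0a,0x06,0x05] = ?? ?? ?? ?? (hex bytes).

D0: mem[0x0c..0x0f] <- [a8 07 5c 6a]
D1: mem[0x0b..0x0c] <- [cf 5b]
D2: mem[0x0a..0x0b] <- [6a 74]
D3: mem[0x01..0x06] <- [0c cf 5b e3 aa 1a]
query mem[0x0c]=0x5b, mem[0x0a]=0x6a, mem[0x06]=0x1a, mem[0x05]=0xaa

MEM[0x0c,0x0a,0x06,0x05] = 5b 6a 1a aa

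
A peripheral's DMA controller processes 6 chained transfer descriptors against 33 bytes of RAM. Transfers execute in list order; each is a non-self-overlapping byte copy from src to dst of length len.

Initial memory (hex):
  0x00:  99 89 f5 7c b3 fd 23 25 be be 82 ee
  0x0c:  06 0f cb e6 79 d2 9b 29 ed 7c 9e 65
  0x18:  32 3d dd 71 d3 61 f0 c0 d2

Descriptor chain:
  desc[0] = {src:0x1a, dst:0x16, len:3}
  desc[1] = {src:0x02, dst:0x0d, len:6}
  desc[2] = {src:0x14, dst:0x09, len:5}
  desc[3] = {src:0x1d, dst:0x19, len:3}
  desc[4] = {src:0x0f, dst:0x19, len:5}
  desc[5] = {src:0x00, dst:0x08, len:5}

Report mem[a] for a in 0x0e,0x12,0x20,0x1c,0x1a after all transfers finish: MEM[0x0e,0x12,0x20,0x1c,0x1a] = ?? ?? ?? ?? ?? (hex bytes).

MEM[0x0e,0x12,0x20,0x1c,0x1a] = 7c 25 d2 25 fd

D0: mem[0x16..0x18] <- [dd 71 d3]
D1: mem[0x0d..0x12] <- [f5 7c b3 fd 23 25]
D2: mem[0x09..0x0d] <- [ed 7c dd 71 d3]
D3: mem[0x19..0x1b] <- [61 f0 c0]
D4: mem[0x19..0x1d] <- [b3 fd 23 25 29]
D5: mem[0x08..0x0c] <- [99 89 f5 7c b3]
query mem[0x0e]=0x7c, mem[0x12]=0x25, mem[0x20]=0xd2, mem[0x1c]=0x25, mem[0x1a]=0xfd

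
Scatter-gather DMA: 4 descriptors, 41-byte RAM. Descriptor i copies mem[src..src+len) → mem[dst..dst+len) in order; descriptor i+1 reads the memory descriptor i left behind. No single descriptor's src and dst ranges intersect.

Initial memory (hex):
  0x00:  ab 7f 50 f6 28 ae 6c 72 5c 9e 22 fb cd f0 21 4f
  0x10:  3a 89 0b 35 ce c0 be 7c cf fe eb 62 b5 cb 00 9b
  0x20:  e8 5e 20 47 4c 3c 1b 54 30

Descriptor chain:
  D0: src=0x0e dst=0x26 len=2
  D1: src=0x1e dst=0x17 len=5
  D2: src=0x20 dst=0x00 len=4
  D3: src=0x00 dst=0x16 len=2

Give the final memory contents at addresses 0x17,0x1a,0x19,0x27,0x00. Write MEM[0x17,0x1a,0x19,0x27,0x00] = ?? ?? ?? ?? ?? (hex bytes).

#0 dst[0x26+2] := {0x21,0x4f}
#1 dst[0x17+5] := {0x00,0x9b,0xe8,0x5e,0x20}
#2 dst[0x00+4] := {0xe8,0x5e,0x20,0x47}
#3 dst[0x16+2] := {0xe8,0x5e}
query mem[0x17]=0x5e, mem[0x1a]=0x5e, mem[0x19]=0xe8, mem[0x27]=0x4f, mem[0x00]=0xe8

MEM[0x17,0x1a,0x19,0x27,0x00] = 5e 5e e8 4f e8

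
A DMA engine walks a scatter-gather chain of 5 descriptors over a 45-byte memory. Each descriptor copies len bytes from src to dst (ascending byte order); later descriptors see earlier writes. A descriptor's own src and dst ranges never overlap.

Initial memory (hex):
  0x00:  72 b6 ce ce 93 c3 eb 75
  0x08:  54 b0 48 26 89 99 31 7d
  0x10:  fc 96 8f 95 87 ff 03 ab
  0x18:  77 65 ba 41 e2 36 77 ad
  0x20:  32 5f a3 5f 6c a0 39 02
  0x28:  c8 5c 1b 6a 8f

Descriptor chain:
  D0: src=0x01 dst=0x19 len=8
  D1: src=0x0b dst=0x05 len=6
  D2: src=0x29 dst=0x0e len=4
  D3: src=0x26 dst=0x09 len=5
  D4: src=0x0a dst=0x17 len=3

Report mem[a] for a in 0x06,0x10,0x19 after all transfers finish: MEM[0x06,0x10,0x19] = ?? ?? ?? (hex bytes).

MEM[0x06,0x10,0x19] = 89 6a 5c

D0: mem[0x19..0x20] <- [b6 ce ce 93 c3 eb 75 54]
D1: mem[0x05..0x0a] <- [26 89 99 31 7d fc]
D2: mem[0x0e..0x11] <- [5c 1b 6a 8f]
D3: mem[0x09..0x0d] <- [39 02 c8 5c 1b]
D4: mem[0x17..0x19] <- [02 c8 5c]
query mem[0x06]=0x89, mem[0x10]=0x6a, mem[0x19]=0x5c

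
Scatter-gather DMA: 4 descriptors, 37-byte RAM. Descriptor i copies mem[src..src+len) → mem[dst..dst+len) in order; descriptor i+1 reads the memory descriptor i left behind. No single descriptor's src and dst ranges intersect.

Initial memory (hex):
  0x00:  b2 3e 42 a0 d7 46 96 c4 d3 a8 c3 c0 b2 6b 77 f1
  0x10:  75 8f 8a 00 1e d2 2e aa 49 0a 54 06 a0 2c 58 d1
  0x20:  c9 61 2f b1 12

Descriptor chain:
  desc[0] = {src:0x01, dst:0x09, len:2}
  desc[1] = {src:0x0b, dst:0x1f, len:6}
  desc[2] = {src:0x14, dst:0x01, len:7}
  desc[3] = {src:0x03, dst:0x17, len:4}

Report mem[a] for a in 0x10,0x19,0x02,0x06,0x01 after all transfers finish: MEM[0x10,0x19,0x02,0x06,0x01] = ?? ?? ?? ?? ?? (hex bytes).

MEM[0x10,0x19,0x02,0x06,0x01] = 75 49 d2 0a 1e

[0] 0x01->0x09 len=2 : 3e 42
[1] 0x0b->0x1f len=6 : c0 b2 6b 77 f1 75
[2] 0x14->0x01 len=7 : 1e d2 2e aa 49 0a 54
[3] 0x03->0x17 len=4 : 2e aa 49 0a
query mem[0x10]=0x75, mem[0x19]=0x49, mem[0x02]=0xd2, mem[0x06]=0x0a, mem[0x01]=0x1e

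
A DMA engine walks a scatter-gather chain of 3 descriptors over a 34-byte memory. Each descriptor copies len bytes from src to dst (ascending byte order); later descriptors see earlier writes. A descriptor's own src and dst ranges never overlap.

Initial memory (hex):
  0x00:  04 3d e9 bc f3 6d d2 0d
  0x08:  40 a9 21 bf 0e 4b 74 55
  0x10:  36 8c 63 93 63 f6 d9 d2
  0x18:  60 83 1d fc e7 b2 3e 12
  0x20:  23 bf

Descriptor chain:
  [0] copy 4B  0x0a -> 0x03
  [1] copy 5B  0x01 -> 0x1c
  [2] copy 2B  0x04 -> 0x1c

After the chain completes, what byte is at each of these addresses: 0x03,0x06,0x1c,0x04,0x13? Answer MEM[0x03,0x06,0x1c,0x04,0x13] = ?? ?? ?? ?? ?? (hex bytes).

[0] 0x0a->0x03 len=4 : 21 bf 0e 4b
[1] 0x01->0x1c len=5 : 3d e9 21 bf 0e
[2] 0x04->0x1c len=2 : bf 0e
query mem[0x03]=0x21, mem[0x06]=0x4b, mem[0x1c]=0xbf, mem[0x04]=0xbf, mem[0x13]=0x93

MEM[0x03,0x06,0x1c,0x04,0x13] = 21 4b bf bf 93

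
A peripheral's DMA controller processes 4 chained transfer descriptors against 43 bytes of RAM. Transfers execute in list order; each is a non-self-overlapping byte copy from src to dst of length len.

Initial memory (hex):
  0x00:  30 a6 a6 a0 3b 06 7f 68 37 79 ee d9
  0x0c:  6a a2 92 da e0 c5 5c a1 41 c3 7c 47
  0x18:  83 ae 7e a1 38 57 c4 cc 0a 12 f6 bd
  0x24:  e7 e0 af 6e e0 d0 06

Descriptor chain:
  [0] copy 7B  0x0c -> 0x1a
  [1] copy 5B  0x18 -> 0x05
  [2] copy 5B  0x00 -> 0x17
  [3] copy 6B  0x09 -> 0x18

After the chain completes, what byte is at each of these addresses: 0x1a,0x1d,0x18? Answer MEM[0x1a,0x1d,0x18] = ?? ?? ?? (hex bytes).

#0 dst[0x1a+7] := {0x6a,0xa2,0x92,0xda,0xe0,0xc5,0x5c}
#1 dst[0x05+5] := {0x83,0xae,0x6a,0xa2,0x92}
#2 dst[0x17+5] := {0x30,0xa6,0xa6,0xa0,0x3b}
#3 dst[0x18+6] := {0x92,0xee,0xd9,0x6a,0xa2,0x92}
query mem[0x1a]=0xd9, mem[0x1d]=0x92, mem[0x18]=0x92

MEM[0x1a,0x1d,0x18] = d9 92 92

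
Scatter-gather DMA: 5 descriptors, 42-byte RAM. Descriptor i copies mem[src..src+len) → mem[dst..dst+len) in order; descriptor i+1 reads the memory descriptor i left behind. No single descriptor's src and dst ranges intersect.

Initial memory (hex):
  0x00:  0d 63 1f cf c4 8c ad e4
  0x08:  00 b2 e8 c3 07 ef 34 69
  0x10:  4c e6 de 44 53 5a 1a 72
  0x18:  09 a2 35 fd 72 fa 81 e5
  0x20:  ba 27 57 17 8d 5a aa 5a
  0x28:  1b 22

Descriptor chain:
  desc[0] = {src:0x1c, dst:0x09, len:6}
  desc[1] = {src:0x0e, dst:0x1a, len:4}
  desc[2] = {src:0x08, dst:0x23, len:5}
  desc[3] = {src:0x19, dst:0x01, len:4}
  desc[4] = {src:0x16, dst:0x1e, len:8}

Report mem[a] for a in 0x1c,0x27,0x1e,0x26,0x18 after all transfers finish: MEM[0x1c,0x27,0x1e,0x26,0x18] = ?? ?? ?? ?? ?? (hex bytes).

  after D0: wrote 6B at 0x09 = 72fa81e5ba27
  after D1: wrote 4B at 0x1a = 27694ce6
  after D2: wrote 5B at 0x23 = 0072fa81e5
  after D3: wrote 4B at 0x01 = a227694c
  after D4: wrote 8B at 0x1e = 1a7209a227694ce6
query mem[0x1c]=0x4c, mem[0x27]=0xe5, mem[0x1e]=0x1a, mem[0x26]=0x81, mem[0x18]=0x09

MEM[0x1c,0x27,0x1e,0x26,0x18] = 4c e5 1a 81 09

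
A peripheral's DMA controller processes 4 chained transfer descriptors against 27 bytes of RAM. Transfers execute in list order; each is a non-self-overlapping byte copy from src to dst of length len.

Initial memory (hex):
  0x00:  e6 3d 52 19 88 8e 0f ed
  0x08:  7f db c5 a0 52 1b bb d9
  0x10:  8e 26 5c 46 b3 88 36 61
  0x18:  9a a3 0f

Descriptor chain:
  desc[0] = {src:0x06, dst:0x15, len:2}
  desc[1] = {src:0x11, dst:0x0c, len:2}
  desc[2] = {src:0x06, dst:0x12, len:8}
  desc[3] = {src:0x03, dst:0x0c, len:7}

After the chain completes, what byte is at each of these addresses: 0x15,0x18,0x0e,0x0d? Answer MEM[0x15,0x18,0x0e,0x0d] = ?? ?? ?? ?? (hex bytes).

D0: mem[0x15..0x16] <- [0f ed]
D1: mem[0x0c..0x0d] <- [26 5c]
D2: mem[0x12..0x19] <- [0f ed 7f db c5 a0 26 5c]
D3: mem[0x0c..0x12] <- [19 88 8e 0f ed 7f db]
query mem[0x15]=0xdb, mem[0x18]=0x26, mem[0x0e]=0x8e, mem[0x0d]=0x88

MEM[0x15,0x18,0x0e,0x0d] = db 26 8e 88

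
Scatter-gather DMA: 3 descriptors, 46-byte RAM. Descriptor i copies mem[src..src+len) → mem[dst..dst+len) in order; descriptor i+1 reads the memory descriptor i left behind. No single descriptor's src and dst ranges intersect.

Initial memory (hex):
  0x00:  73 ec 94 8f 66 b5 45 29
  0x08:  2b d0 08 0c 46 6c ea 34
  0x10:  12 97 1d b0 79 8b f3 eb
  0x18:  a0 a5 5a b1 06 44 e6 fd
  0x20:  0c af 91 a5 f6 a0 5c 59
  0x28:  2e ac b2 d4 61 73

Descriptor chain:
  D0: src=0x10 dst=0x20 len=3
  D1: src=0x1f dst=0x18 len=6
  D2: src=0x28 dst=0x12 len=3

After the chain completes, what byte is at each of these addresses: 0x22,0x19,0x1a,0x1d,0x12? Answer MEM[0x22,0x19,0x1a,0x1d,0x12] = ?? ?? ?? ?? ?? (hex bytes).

MEM[0x22,0x19,0x1a,0x1d,0x12] = 1d 12 97 f6 2e

#0 dst[0x20+3] := {0x12,0x97,0x1d}
#1 dst[0x18+6] := {0xfd,0x12,0x97,0x1d,0xa5,0xf6}
#2 dst[0x12+3] := {0x2e,0xac,0xb2}
query mem[0x22]=0x1d, mem[0x19]=0x12, mem[0x1a]=0x97, mem[0x1d]=0xf6, mem[0x12]=0x2e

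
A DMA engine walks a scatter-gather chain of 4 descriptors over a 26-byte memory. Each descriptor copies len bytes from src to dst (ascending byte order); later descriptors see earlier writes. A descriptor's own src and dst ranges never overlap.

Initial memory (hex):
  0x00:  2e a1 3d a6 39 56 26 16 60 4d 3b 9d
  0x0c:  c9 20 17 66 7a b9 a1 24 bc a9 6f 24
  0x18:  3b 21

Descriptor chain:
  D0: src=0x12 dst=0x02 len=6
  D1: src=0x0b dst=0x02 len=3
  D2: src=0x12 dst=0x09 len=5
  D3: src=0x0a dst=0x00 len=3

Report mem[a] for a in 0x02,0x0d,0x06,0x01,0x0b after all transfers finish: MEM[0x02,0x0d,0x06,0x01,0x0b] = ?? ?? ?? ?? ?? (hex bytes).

MEM[0x02,0x0d,0x06,0x01,0x0b] = a9 6f 6f bc bc

  after D0: wrote 6B at 0x02 = a124bca96f24
  after D1: wrote 3B at 0x02 = 9dc920
  after D2: wrote 5B at 0x09 = a124bca96f
  after D3: wrote 3B at 0x00 = 24bca9
query mem[0x02]=0xa9, mem[0x0d]=0x6f, mem[0x06]=0x6f, mem[0x01]=0xbc, mem[0x0b]=0xbc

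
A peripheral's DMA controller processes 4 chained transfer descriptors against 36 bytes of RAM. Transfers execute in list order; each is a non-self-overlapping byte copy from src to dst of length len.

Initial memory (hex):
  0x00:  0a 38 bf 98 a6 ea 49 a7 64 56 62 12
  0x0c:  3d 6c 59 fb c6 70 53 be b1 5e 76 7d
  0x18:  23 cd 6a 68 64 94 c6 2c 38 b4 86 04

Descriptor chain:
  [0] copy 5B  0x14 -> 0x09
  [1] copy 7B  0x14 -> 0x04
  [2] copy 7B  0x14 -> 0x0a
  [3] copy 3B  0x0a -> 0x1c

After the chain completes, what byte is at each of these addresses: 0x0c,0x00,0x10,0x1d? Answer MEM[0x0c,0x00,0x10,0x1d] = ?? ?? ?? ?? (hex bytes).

  after D0: wrote 5B at 0x09 = b15e767d23
  after D1: wrote 7B at 0x04 = b15e767d23cd6a
  after D2: wrote 7B at 0x0a = b15e767d23cd6a
  after D3: wrote 3B at 0x1c = b15e76
query mem[0x0c]=0x76, mem[0x00]=0x0a, mem[0x10]=0x6a, mem[0x1d]=0x5e

MEM[0x0c,0x00,0x10,0x1d] = 76 0a 6a 5e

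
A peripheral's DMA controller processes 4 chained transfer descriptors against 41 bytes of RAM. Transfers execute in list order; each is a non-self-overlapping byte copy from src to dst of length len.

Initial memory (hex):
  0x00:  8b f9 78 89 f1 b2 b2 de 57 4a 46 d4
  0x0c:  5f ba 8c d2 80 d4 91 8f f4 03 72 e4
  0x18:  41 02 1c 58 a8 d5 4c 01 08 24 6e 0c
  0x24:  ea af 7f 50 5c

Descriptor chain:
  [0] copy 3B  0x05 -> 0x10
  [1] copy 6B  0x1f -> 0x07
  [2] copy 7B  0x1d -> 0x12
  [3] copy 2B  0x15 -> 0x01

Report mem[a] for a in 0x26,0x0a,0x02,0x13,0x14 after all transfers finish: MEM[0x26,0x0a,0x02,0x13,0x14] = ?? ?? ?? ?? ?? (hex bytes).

MEM[0x26,0x0a,0x02,0x13,0x14] = 7f 6e 24 4c 01

D0: mem[0x10..0x12] <- [b2 b2 de]
D1: mem[0x07..0x0c] <- [01 08 24 6e 0c ea]
D2: mem[0x12..0x18] <- [d5 4c 01 08 24 6e 0c]
D3: mem[0x01..0x02] <- [08 24]
query mem[0x26]=0x7f, mem[0x0a]=0x6e, mem[0x02]=0x24, mem[0x13]=0x4c, mem[0x14]=0x01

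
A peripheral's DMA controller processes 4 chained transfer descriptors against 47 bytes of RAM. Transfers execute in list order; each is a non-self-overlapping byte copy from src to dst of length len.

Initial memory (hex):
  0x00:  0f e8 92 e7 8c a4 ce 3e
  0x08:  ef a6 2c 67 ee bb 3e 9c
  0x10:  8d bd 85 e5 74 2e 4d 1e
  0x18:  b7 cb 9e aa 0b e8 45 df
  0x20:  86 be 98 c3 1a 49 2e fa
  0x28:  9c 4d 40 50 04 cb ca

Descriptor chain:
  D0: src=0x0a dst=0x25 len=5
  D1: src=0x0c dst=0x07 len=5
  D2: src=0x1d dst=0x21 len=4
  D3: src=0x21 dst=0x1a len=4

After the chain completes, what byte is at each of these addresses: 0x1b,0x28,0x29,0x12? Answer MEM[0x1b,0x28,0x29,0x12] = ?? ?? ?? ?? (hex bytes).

D0: mem[0x25..0x29] <- [2c 67 ee bb 3e]
D1: mem[0x07..0x0b] <- [ee bb 3e 9c 8d]
D2: mem[0x21..0x24] <- [e8 45 df 86]
D3: mem[0x1a..0x1d] <- [e8 45 df 86]
query mem[0x1b]=0x45, mem[0x28]=0xbb, mem[0x29]=0x3e, mem[0x12]=0x85

MEM[0x1b,0x28,0x29,0x12] = 45 bb 3e 85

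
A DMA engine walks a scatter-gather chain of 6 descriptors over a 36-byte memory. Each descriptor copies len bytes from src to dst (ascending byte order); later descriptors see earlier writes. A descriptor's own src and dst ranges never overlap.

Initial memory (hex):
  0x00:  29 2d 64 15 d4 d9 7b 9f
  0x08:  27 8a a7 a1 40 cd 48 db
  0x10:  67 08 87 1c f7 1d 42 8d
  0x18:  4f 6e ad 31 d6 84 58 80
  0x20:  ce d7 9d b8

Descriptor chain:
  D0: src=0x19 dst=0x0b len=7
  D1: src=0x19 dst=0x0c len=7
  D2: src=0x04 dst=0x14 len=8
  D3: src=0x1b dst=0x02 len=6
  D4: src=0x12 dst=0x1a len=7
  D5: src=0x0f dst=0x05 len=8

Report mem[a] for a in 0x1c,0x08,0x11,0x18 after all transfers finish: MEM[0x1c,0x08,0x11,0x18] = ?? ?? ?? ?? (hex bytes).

MEM[0x1c,0x08,0x11,0x18] = d4 80 58 27

[0] 0x19->0x0b len=7 : 6e ad 31 d6 84 58 80
[1] 0x19->0x0c len=7 : 6e ad 31 d6 84 58 80
[2] 0x04->0x14 len=8 : d4 d9 7b 9f 27 8a a7 6e
[3] 0x1b->0x02 len=6 : 6e d6 84 58 80 ce
[4] 0x12->0x1a len=7 : 80 1c d4 d9 7b 9f 27
[5] 0x0f->0x05 len=8 : d6 84 58 80 1c d4 d9 7b
query mem[0x1c]=0xd4, mem[0x08]=0x80, mem[0x11]=0x58, mem[0x18]=0x27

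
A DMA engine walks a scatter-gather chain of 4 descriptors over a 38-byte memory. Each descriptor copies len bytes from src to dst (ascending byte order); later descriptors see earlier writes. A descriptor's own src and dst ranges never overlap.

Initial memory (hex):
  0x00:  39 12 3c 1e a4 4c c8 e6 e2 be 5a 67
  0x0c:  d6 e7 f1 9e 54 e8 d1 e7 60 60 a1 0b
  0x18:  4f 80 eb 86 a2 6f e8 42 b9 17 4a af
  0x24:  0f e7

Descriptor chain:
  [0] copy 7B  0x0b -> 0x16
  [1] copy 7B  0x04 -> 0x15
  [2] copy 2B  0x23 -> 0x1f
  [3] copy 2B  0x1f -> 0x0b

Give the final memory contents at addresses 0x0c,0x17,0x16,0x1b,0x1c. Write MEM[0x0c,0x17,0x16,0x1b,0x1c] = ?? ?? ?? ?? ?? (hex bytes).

  after D0: wrote 7B at 0x16 = 67d6e7f19e54e8
  after D1: wrote 7B at 0x15 = a44cc8e6e2be5a
  after D2: wrote 2B at 0x1f = af0f
  after D3: wrote 2B at 0x0b = af0f
query mem[0x0c]=0x0f, mem[0x17]=0xc8, mem[0x16]=0x4c, mem[0x1b]=0x5a, mem[0x1c]=0xe8

MEM[0x0c,0x17,0x16,0x1b,0x1c] = 0f c8 4c 5a e8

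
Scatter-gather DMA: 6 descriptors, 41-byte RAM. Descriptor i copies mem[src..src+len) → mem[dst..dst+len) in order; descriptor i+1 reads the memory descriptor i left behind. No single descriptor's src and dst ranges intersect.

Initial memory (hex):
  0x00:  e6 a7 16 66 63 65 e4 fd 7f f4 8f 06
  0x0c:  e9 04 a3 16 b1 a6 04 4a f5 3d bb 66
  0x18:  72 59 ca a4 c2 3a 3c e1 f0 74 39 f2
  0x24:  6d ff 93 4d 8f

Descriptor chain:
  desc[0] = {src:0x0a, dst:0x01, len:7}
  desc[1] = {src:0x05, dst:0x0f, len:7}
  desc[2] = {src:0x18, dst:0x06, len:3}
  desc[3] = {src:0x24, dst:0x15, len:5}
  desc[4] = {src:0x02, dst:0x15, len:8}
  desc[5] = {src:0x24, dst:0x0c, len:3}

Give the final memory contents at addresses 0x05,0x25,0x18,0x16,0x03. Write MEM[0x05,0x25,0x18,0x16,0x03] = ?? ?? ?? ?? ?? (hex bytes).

#0 dst[0x01+7] := {0x8f,0x06,0xe9,0x04,0xa3,0x16,0xb1}
#1 dst[0x0f+7] := {0xa3,0x16,0xb1,0x7f,0xf4,0x8f,0x06}
#2 dst[0x06+3] := {0x72,0x59,0xca}
#3 dst[0x15+5] := {0x6d,0xff,0x93,0x4d,0x8f}
#4 dst[0x15+8] := {0x06,0xe9,0x04,0xa3,0x72,0x59,0xca,0xf4}
#5 dst[0x0c+3] := {0x6d,0xff,0x93}
query mem[0x05]=0xa3, mem[0x25]=0xff, mem[0x18]=0xa3, mem[0x16]=0xe9, mem[0x03]=0xe9

MEM[0x05,0x25,0x18,0x16,0x03] = a3 ff a3 e9 e9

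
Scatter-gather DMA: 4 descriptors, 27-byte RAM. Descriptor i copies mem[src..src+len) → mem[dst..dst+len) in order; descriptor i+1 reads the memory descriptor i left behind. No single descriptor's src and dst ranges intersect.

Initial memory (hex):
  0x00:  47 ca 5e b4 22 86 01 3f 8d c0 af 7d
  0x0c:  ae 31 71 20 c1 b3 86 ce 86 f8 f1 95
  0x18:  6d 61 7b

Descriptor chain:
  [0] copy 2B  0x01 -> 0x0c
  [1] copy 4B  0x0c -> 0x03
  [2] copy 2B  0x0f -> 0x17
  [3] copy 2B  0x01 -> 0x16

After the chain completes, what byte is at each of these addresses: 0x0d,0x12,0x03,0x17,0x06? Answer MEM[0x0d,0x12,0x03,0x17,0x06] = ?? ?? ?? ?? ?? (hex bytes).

MEM[0x0d,0x12,0x03,0x17,0x06] = 5e 86 ca 5e 20

  after D0: wrote 2B at 0x0c = ca5e
  after D1: wrote 4B at 0x03 = ca5e7120
  after D2: wrote 2B at 0x17 = 20c1
  after D3: wrote 2B at 0x16 = ca5e
query mem[0x0d]=0x5e, mem[0x12]=0x86, mem[0x03]=0xca, mem[0x17]=0x5e, mem[0x06]=0x20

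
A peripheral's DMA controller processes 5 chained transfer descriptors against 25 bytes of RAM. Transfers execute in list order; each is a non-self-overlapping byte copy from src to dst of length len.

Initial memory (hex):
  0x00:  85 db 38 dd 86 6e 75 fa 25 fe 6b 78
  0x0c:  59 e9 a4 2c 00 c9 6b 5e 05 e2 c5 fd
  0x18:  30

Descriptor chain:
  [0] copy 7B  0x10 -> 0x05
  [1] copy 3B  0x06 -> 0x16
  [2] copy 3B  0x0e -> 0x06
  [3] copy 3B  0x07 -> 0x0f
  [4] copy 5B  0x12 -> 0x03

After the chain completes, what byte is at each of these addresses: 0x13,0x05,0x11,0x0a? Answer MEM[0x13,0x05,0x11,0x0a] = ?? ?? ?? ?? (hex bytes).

MEM[0x13,0x05,0x11,0x0a] = 5e 05 05 e2

#0 dst[0x05+7] := {0x00,0xc9,0x6b,0x5e,0x05,0xe2,0xc5}
#1 dst[0x16+3] := {0xc9,0x6b,0x5e}
#2 dst[0x06+3] := {0xa4,0x2c,0x00}
#3 dst[0x0f+3] := {0x2c,0x00,0x05}
#4 dst[0x03+5] := {0x6b,0x5e,0x05,0xe2,0xc9}
query mem[0x13]=0x5e, mem[0x05]=0x05, mem[0x11]=0x05, mem[0x0a]=0xe2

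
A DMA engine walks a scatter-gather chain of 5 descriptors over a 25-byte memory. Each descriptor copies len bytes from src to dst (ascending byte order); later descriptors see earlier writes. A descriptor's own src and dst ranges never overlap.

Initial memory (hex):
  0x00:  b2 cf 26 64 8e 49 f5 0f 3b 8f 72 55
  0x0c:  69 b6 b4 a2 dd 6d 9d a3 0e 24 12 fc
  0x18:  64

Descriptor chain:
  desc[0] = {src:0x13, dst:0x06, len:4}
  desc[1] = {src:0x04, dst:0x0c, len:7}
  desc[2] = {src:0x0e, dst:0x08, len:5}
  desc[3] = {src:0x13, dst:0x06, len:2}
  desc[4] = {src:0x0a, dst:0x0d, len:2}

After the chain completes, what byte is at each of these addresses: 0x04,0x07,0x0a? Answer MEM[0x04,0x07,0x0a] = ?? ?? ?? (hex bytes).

#0 dst[0x06+4] := {0xa3,0x0e,0x24,0x12}
#1 dst[0x0c+7] := {0x8e,0x49,0xa3,0x0e,0x24,0x12,0x72}
#2 dst[0x08+5] := {0xa3,0x0e,0x24,0x12,0x72}
#3 dst[0x06+2] := {0xa3,0x0e}
#4 dst[0x0d+2] := {0x24,0x12}
query mem[0x04]=0x8e, mem[0x07]=0x0e, mem[0x0a]=0x24

MEM[0x04,0x07,0x0a] = 8e 0e 24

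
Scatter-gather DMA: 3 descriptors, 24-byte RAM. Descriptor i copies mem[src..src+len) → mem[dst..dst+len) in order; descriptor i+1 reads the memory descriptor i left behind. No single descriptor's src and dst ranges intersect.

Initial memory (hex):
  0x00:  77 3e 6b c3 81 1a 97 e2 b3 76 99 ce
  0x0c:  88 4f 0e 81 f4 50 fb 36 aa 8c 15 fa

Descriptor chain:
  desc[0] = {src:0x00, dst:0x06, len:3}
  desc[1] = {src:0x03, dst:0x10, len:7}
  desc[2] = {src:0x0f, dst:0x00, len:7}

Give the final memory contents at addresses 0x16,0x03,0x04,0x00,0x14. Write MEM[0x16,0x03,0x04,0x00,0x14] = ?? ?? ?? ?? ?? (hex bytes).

MEM[0x16,0x03,0x04,0x00,0x14] = 76 1a 77 81 3e

[0] 0x00->0x06 len=3 : 77 3e 6b
[1] 0x03->0x10 len=7 : c3 81 1a 77 3e 6b 76
[2] 0x0f->0x00 len=7 : 81 c3 81 1a 77 3e 6b
query mem[0x16]=0x76, mem[0x03]=0x1a, mem[0x04]=0x77, mem[0x00]=0x81, mem[0x14]=0x3e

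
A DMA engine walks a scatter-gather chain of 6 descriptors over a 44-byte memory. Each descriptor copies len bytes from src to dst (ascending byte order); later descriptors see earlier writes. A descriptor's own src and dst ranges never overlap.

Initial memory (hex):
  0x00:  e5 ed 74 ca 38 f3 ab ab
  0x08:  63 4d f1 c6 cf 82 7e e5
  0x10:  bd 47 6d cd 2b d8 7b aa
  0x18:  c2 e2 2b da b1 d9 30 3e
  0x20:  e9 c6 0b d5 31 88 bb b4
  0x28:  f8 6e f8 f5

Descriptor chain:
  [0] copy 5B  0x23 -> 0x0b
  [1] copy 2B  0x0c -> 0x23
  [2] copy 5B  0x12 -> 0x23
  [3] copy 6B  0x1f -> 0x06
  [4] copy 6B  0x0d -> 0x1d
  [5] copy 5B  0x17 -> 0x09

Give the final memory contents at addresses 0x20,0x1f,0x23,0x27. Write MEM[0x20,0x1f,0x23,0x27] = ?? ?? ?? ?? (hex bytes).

MEM[0x20,0x1f,0x23,0x27] = bd b4 6d 7b

#0 dst[0x0b+5] := {0xd5,0x31,0x88,0xbb,0xb4}
#1 dst[0x23+2] := {0x31,0x88}
#2 dst[0x23+5] := {0x6d,0xcd,0x2b,0xd8,0x7b}
#3 dst[0x06+6] := {0x3e,0xe9,0xc6,0x0b,0x6d,0xcd}
#4 dst[0x1d+6] := {0x88,0xbb,0xb4,0xbd,0x47,0x6d}
#5 dst[0x09+5] := {0xaa,0xc2,0xe2,0x2b,0xda}
query mem[0x20]=0xbd, mem[0x1f]=0xb4, mem[0x23]=0x6d, mem[0x27]=0x7b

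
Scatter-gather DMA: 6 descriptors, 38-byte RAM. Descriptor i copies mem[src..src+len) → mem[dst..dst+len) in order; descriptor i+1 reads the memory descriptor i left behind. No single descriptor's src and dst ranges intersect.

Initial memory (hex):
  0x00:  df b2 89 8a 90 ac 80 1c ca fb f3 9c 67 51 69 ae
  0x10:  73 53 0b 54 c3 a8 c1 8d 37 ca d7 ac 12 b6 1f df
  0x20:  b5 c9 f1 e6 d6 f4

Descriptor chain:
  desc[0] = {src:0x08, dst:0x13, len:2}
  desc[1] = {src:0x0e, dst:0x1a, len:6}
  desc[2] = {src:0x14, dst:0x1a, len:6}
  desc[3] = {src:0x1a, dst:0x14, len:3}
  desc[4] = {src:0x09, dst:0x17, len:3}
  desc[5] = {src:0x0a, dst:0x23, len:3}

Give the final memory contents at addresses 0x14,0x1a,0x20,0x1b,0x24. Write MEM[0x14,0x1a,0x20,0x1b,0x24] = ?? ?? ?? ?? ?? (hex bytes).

D0: mem[0x13..0x14] <- [ca fb]
D1: mem[0x1a..0x1f] <- [69 ae 73 53 0b ca]
D2: mem[0x1a..0x1f] <- [fb a8 c1 8d 37 ca]
D3: mem[0x14..0x16] <- [fb a8 c1]
D4: mem[0x17..0x19] <- [fb f3 9c]
D5: mem[0x23..0x25] <- [f3 9c 67]
query mem[0x14]=0xfb, mem[0x1a]=0xfb, mem[0x20]=0xb5, mem[0x1b]=0xa8, mem[0x24]=0x9c

MEM[0x14,0x1a,0x20,0x1b,0x24] = fb fb b5 a8 9c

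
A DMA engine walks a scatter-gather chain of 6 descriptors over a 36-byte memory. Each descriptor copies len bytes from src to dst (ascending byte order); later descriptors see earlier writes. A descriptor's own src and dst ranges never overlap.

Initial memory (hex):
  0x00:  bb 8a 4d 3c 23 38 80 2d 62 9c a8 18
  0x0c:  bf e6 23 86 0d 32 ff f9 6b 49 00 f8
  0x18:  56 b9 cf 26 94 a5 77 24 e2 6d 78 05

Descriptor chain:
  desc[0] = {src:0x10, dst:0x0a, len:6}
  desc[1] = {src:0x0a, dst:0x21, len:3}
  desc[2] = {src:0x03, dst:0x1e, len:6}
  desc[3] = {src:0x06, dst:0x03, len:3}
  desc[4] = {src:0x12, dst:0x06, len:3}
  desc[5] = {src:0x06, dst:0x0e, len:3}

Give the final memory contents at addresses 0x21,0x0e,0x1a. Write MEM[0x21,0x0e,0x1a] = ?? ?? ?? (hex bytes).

D0: mem[0x0a..0x0f] <- [0d 32 ff f9 6b 49]
D1: mem[0x21..0x23] <- [0d 32 ff]
D2: mem[0x1e..0x23] <- [3c 23 38 80 2d 62]
D3: mem[0x03..0x05] <- [80 2d 62]
D4: mem[0x06..0x08] <- [ff f9 6b]
D5: mem[0x0e..0x10] <- [ff f9 6b]
query mem[0x21]=0x80, mem[0x0e]=0xff, mem[0x1a]=0xcf

MEM[0x21,0x0e,0x1a] = 80 ff cf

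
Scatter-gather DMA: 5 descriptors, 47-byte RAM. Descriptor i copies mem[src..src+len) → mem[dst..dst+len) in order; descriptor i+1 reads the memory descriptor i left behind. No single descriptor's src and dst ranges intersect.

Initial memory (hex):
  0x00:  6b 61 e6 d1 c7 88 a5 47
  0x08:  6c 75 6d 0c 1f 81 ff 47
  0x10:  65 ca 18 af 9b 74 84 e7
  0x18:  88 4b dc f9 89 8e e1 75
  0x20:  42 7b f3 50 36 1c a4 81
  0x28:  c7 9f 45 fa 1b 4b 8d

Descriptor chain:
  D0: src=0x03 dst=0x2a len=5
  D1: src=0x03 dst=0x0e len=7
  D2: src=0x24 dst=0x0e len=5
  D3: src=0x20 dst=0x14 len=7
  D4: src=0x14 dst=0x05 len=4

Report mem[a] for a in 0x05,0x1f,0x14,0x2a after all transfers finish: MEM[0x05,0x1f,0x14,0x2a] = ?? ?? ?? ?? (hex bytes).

MEM[0x05,0x1f,0x14,0x2a] = 42 75 42 d1

  after D0: wrote 5B at 0x2a = d1c788a547
  after D1: wrote 7B at 0x0e = d1c788a5476c75
  after D2: wrote 5B at 0x0e = 361ca481c7
  after D3: wrote 7B at 0x14 = 427bf350361ca4
  after D4: wrote 4B at 0x05 = 427bf350
query mem[0x05]=0x42, mem[0x1f]=0x75, mem[0x14]=0x42, mem[0x2a]=0xd1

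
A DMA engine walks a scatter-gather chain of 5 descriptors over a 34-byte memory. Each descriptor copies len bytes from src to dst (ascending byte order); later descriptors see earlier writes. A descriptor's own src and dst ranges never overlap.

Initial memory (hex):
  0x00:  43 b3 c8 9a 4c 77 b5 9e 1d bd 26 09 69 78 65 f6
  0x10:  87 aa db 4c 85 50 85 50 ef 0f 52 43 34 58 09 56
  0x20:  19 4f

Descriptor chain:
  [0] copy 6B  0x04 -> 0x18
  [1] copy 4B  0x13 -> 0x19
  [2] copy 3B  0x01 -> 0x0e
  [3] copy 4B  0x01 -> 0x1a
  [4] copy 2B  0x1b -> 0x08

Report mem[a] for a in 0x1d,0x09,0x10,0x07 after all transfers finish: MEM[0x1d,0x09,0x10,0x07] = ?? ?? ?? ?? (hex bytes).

MEM[0x1d,0x09,0x10,0x07] = 4c 9a 9a 9e

[0] 0x04->0x18 len=6 : 4c 77 b5 9e 1d bd
[1] 0x13->0x19 len=4 : 4c 85 50 85
[2] 0x01->0x0e len=3 : b3 c8 9a
[3] 0x01->0x1a len=4 : b3 c8 9a 4c
[4] 0x1b->0x08 len=2 : c8 9a
query mem[0x1d]=0x4c, mem[0x09]=0x9a, mem[0x10]=0x9a, mem[0x07]=0x9e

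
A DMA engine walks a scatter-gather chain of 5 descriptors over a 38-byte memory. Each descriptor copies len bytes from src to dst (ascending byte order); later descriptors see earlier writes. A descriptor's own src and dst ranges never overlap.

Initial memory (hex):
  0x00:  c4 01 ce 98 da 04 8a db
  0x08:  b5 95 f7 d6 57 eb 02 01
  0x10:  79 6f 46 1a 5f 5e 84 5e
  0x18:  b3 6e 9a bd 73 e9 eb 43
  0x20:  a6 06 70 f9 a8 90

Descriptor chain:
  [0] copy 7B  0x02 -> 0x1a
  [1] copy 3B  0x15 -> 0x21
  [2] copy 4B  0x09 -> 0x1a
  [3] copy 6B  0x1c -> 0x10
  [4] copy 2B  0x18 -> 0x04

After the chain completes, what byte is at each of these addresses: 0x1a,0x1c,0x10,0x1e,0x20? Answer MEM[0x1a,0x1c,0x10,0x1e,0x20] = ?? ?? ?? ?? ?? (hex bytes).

MEM[0x1a,0x1c,0x10,0x1e,0x20] = 95 d6 d6 8a b5

#0 dst[0x1a+7] := {0xce,0x98,0xda,0x04,0x8a,0xdb,0xb5}
#1 dst[0x21+3] := {0x5e,0x84,0x5e}
#2 dst[0x1a+4] := {0x95,0xf7,0xd6,0x57}
#3 dst[0x10+6] := {0xd6,0x57,0x8a,0xdb,0xb5,0x5e}
#4 dst[0x04+2] := {0xb3,0x6e}
query mem[0x1a]=0x95, mem[0x1c]=0xd6, mem[0x10]=0xd6, mem[0x1e]=0x8a, mem[0x20]=0xb5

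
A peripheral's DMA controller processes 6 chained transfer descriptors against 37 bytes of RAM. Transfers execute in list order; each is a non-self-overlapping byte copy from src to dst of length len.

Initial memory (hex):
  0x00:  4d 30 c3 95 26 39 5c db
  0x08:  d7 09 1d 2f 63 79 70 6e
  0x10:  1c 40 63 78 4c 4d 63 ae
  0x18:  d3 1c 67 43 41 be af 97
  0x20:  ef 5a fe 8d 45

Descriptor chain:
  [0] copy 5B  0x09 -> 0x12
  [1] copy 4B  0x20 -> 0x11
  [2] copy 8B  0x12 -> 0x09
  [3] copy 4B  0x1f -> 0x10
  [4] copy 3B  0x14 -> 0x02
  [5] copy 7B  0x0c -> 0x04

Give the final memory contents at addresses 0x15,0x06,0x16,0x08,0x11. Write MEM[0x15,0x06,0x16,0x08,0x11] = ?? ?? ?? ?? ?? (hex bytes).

[0] 0x09->0x12 len=5 : 09 1d 2f 63 79
[1] 0x20->0x11 len=4 : ef 5a fe 8d
[2] 0x12->0x09 len=8 : 5a fe 8d 63 79 ae d3 1c
[3] 0x1f->0x10 len=4 : 97 ef 5a fe
[4] 0x14->0x02 len=3 : 8d 63 79
[5] 0x0c->0x04 len=7 : 63 79 ae d3 97 ef 5a
query mem[0x15]=0x63, mem[0x06]=0xae, mem[0x16]=0x79, mem[0x08]=0x97, mem[0x11]=0xef

MEM[0x15,0x06,0x16,0x08,0x11] = 63 ae 79 97 ef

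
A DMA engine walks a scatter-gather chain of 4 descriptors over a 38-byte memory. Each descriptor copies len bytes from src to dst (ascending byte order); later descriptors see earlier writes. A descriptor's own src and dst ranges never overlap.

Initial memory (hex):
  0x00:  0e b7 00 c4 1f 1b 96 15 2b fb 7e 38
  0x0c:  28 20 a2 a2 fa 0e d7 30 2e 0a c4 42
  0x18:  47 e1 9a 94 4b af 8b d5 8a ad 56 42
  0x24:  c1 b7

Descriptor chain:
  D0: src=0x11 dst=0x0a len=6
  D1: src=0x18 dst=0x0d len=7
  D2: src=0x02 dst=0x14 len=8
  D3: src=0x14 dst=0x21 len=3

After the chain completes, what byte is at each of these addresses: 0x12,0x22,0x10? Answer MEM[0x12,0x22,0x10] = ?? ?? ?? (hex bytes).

MEM[0x12,0x22,0x10] = af c4 94

  after D0: wrote 6B at 0x0a = 0ed7302e0ac4
  after D1: wrote 7B at 0x0d = 47e19a944baf8b
  after D2: wrote 8B at 0x14 = 00c41f1b96152bfb
  after D3: wrote 3B at 0x21 = 00c41f
query mem[0x12]=0xaf, mem[0x22]=0xc4, mem[0x10]=0x94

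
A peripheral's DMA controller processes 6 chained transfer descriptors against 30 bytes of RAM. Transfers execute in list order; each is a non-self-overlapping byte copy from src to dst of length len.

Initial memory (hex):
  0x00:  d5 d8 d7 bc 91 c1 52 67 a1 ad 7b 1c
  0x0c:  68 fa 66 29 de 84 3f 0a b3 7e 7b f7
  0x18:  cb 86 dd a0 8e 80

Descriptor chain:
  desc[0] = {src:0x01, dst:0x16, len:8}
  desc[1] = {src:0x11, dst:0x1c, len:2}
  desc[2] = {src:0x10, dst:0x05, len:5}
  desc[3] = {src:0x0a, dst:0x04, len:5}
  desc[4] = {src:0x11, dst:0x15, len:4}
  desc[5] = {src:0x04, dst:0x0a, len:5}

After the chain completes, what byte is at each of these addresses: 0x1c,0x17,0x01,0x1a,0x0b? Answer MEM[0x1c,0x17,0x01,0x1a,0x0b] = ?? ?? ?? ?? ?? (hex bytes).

D0: mem[0x16..0x1d] <- [d8 d7 bc 91 c1 52 67 a1]
D1: mem[0x1c..0x1d] <- [84 3f]
D2: mem[0x05..0x09] <- [de 84 3f 0a b3]
D3: mem[0x04..0x08] <- [7b 1c 68 fa 66]
D4: mem[0x15..0x18] <- [84 3f 0a b3]
D5: mem[0x0a..0x0e] <- [7b 1c 68 fa 66]
query mem[0x1c]=0x84, mem[0x17]=0x0a, mem[0x01]=0xd8, mem[0x1a]=0xc1, mem[0x0b]=0x1c

MEM[0x1c,0x17,0x01,0x1a,0x0b] = 84 0a d8 c1 1c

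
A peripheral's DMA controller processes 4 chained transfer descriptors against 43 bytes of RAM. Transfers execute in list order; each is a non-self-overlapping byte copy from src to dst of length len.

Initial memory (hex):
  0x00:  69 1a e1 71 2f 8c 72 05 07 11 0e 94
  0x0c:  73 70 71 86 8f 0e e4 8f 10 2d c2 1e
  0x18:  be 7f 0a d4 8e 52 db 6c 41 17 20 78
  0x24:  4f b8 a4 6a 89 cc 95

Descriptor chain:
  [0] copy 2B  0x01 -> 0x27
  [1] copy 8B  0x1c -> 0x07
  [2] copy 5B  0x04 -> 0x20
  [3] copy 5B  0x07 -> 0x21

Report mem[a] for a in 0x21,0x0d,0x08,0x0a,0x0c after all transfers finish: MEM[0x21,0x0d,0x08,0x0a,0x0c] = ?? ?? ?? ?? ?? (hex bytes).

#0 dst[0x27+2] := {0x1a,0xe1}
#1 dst[0x07+8] := {0x8e,0x52,0xdb,0x6c,0x41,0x17,0x20,0x78}
#2 dst[0x20+5] := {0x2f,0x8c,0x72,0x8e,0x52}
#3 dst[0x21+5] := {0x8e,0x52,0xdb,0x6c,0x41}
query mem[0x21]=0x8e, mem[0x0d]=0x20, mem[0x08]=0x52, mem[0x0a]=0x6c, mem[0x0c]=0x17

MEM[0x21,0x0d,0x08,0x0a,0x0c] = 8e 20 52 6c 17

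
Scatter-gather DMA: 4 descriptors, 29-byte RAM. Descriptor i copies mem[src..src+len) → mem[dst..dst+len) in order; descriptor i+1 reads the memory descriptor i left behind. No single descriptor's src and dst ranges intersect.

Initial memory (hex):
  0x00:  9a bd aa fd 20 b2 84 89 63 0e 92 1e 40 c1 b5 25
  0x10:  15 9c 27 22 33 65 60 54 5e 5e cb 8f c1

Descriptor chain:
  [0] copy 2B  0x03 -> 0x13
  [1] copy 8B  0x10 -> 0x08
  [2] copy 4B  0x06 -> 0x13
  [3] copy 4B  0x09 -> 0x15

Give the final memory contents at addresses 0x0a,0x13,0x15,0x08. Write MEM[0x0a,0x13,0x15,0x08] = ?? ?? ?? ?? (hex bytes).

MEM[0x0a,0x13,0x15,0x08] = 27 84 9c 15

  after D0: wrote 2B at 0x13 = fd20
  after D1: wrote 8B at 0x08 = 159c27fd20656054
  after D2: wrote 4B at 0x13 = 8489159c
  after D3: wrote 4B at 0x15 = 9c27fd20
query mem[0x0a]=0x27, mem[0x13]=0x84, mem[0x15]=0x9c, mem[0x08]=0x15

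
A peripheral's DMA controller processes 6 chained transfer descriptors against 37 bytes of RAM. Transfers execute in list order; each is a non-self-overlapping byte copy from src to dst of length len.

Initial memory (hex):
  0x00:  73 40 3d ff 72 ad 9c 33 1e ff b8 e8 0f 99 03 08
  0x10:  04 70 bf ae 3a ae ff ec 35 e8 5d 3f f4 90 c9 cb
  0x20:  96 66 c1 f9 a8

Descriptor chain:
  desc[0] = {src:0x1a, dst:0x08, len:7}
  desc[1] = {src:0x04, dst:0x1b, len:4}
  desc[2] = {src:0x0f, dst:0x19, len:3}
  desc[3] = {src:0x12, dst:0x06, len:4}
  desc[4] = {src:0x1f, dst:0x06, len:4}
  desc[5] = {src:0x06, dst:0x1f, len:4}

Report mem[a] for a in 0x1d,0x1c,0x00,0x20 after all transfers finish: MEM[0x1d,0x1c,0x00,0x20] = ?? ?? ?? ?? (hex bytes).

MEM[0x1d,0x1c,0x00,0x20] = 9c ad 73 96

#0 dst[0x08+7] := {0x5d,0x3f,0xf4,0x90,0xc9,0xcb,0x96}
#1 dst[0x1b+4] := {0x72,0xad,0x9c,0x33}
#2 dst[0x19+3] := {0x08,0x04,0x70}
#3 dst[0x06+4] := {0xbf,0xae,0x3a,0xae}
#4 dst[0x06+4] := {0xcb,0x96,0x66,0xc1}
#5 dst[0x1f+4] := {0xcb,0x96,0x66,0xc1}
query mem[0x1d]=0x9c, mem[0x1c]=0xad, mem[0x00]=0x73, mem[0x20]=0x96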